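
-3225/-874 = 3 + 603/874≈3.69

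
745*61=45445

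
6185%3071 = 43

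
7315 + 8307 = 15622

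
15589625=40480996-24891371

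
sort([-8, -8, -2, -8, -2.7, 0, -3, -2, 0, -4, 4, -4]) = [-8, -8, -8, -4, -4, -3, -2.7, -2, -2, 0, 0, 4]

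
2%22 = 2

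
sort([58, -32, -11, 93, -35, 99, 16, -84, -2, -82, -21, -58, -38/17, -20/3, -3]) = [-84, -82, -58, -35, -32, -21, -11, -20/3, -3, -38/17, -2, 16, 58, 93, 99]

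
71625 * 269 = 19267125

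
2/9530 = 1/4765 ≈ 0.000210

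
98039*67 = 6568613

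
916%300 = 16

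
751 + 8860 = 9611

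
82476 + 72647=155123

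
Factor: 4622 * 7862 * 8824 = 2^5 * 1103^1 * 2311^1 * 3931^1 = 320647959136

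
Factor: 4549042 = 2^1*2274521^1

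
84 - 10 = 74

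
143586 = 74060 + 69526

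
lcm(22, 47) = 1034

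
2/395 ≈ 0.00506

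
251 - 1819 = -1568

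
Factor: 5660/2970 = 2^1*3^ (-3)*11^ (-1)*283^1 = 566/297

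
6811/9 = 756 + 7/9 ≈ 756.78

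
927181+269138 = 1196319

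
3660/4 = 915 = 915.00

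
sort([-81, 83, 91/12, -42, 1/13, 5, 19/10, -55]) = [-81, -55, -42, 1/13, 19/10, 5, 91/12, 83]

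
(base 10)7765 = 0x1e55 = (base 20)j85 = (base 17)19ed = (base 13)36c4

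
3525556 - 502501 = 3023055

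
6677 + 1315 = 7992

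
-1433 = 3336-4769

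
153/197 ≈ 0.777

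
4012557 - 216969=3795588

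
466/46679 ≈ 0.00998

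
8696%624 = 584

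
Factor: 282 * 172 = 2^3 * 3^1 * 43^1 * 47^1 = 48504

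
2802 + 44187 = 46989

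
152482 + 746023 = 898505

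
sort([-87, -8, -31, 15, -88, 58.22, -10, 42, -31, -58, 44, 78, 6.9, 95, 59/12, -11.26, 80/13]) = [-88, -87, -58, -31, -31, -11.26, -10, -8, 59/12, 80/13, 6.9, 15, 42, 44, 58.22, 78, 95]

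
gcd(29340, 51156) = 36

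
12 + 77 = 89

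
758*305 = 231190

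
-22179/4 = -5544 - 3/4 = -5544.75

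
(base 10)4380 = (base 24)7ec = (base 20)aj0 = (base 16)111c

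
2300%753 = 41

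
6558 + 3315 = 9873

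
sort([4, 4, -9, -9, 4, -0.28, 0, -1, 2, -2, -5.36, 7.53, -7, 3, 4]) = [-9, -9, -7, -5.36, -2, -1, -0.28, 0, 2, 3, 4, 4, 4, 4, 7.53]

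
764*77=58828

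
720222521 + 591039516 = 1311262037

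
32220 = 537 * 60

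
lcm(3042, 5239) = 94302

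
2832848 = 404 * 7012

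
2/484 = 1/242 ≈ 0.00413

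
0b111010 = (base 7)112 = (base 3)2011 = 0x3a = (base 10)58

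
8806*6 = 52836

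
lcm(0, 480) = 0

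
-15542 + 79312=63770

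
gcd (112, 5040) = 112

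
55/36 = 1 + 19/36 ≈ 1.53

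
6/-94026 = -1/15671 ≈ -0.0000638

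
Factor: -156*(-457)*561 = 2^2*3^2*11^1*13^1*17^1*457^1 = 39994812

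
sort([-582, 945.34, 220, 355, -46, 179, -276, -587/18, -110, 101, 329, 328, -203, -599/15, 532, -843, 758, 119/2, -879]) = [-879, -843, -582, -276, -203, -110, -46, -599/15, -587/18, 119/2, 101, 179, 220, 328, 329, 355, 532, 758, 945.34]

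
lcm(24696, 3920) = 246960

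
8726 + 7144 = 15870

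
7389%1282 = 979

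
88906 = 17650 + 71256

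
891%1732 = 891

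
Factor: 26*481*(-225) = -1*2^1*3^2*5^2*13^2*37^1 = -2813850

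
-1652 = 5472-7124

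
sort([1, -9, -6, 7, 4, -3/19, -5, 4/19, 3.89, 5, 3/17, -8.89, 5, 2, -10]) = [-10, -9, -8.89, -6, -5, -3/19, 3/17, 4/19, 1, 2, 3.89, 4, 5, 5, 7]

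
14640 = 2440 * 6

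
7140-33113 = -25973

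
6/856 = 3/428 ≈ 0.00701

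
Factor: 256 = 2^8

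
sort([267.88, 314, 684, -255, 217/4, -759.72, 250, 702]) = [-759.72, -255, 217/4, 250, 267.88, 314, 684, 702]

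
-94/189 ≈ -0.497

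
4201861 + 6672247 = 10874108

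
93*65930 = 6131490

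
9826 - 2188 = 7638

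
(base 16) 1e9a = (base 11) 5982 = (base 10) 7834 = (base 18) 1634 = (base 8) 17232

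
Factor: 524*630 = 2^3*3^2*5^1*7^1*131^1 = 330120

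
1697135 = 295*5753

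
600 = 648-48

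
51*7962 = 406062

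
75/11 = 6 + 9/11 ≈ 6.82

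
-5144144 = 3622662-8766806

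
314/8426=157/4213 ≈ 0.0373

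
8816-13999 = -5183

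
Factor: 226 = 2^1*113^1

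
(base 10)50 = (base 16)32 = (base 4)302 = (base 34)1g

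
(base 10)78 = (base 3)2220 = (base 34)2a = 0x4e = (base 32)2e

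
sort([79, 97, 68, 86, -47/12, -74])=[-74, -47/12, 68, 79, 86, 97]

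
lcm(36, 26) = 468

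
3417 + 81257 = 84674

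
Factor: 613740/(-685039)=-1*2^2*3^1*5^1*53^1*193^1*685039^(-1)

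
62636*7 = 438452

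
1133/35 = 32 + 13/35 ≈ 32.37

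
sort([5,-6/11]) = [-6/11,5]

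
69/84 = 23/28≈0.821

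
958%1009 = 958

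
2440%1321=1119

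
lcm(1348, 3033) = 12132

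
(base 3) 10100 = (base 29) 33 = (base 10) 90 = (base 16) 5a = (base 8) 132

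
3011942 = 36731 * 82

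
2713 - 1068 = 1645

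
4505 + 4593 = 9098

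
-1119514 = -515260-604254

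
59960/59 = 1016 + 16/59 ≈ 1016.27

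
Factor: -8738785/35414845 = -1 * 11^1 * 59^1 * 251^(-1) * 2693^1 * 28219^(-1) = -1747757/7082969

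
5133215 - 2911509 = 2221706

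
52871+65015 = 117886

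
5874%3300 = 2574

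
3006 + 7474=10480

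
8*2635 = 21080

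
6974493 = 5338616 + 1635877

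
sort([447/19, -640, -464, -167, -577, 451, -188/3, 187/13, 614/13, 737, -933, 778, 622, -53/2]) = [-933, -640, -577, -464, -167, -188/3, -53/2, 187/13, 447/19, 614/13, 451, 622, 737, 778]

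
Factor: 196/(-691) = -1 * 2^2 * 7^2 * 691^(-1)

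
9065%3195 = 2675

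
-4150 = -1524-2626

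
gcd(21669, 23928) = 3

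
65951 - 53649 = 12302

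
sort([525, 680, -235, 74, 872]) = [-235, 74, 525, 680, 872]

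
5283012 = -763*(-6924)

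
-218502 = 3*(-72834)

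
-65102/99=-657 - 59/99 ≈ -657.60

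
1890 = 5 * 378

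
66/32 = 33/16 ≈ 2.06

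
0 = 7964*0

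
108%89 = 19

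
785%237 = 74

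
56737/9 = 6304 + 1/9 ≈ 6304.11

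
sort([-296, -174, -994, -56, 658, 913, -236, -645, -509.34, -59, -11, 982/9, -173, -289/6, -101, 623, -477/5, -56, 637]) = [-994, -645, -509.34, -296, -236, -174, -173, -101, -477/5, -59, -56, -56, -289/6, -11, 982/9, 623, 637, 658, 913]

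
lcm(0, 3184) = 0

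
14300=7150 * 2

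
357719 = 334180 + 23539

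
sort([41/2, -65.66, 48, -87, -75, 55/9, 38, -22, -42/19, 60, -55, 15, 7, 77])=[-87, -75, -65.66, -55, -22, -42/19, 55/9, 7, 15, 41/2, 38, 48, 60, 77]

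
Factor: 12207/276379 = 3^1 * 13^1 * 883^(-1) = 39/883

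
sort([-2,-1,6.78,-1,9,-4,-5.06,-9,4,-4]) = [-9,-5.06,-4,-4,-2,-1,-1,4,6.78,9]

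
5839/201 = 29 + 10/201 ≈ 29.05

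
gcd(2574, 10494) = 198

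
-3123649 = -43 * 72643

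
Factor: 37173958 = 2^1*18586979^1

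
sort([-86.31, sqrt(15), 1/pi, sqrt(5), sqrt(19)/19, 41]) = [-86.31, sqrt(19)/19, 1/pi, sqrt(5), sqrt(15), 41]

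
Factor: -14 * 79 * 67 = -1 * 2^1 * 7^1 * 67^1 * 79^1 = -74102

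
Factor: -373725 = -1*3^2*5^2*11^1*151^1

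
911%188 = 159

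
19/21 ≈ 0.905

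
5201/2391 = 2 + 419/2391 ≈ 2.18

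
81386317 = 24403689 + 56982628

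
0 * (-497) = 0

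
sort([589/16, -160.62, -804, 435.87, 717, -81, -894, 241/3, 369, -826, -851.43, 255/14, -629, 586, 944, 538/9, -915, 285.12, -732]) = [-915, -894, -851.43, -826, -804, -732, -629, -160.62, -81, 255/14, 589/16, 538/9, 241/3, 285.12, 369, 435.87, 586, 717, 944]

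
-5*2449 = -12245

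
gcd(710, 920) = 10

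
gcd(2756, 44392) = 4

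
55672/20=2783 + 3/5=2783.60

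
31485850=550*57247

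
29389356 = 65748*447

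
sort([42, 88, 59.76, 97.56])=[42, 59.76, 88, 97.56]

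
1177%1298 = 1177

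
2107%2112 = 2107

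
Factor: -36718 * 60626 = -1 * 2^2 * 11^1 * 1669^1 * 30313^1 = -2226065468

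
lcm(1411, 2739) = 46563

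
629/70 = 8 + 69/70 ≈ 8.99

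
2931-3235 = -304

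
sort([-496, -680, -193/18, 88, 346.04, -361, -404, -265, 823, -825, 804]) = [-825, -680, -496, -404, -361, -265, -193/18, 88, 346.04, 804, 823]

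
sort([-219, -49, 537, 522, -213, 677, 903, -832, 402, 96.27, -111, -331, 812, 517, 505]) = [-832, -331, -219, -213, -111, -49, 96.27, 402, 505, 517, 522, 537, 677, 812, 903]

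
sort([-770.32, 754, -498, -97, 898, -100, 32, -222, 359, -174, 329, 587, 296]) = [-770.32, -498, -222, -174, -100, -97, 32, 296, 329, 359, 587, 754, 898]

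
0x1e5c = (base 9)11585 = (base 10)7772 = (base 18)15he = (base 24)dbk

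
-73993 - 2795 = -76788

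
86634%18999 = 10638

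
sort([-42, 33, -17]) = [-42, -17, 33]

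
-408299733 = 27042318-435342051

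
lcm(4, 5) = 20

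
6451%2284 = 1883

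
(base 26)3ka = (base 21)5gh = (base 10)2558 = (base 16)9fe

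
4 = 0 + 4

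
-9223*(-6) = 55338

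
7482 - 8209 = -727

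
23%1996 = 23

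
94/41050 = 47/20525 ≈ 0.00229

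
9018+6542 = 15560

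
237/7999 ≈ 0.0296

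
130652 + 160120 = 290772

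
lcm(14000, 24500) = 98000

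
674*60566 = 40821484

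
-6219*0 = 0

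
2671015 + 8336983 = 11007998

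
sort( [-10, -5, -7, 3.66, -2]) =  [-10, -7, -5, -2, 3.66]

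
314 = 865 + -551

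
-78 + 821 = 743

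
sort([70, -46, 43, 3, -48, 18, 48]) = [-48, -46, 3, 18, 43, 48, 70]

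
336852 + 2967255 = 3304107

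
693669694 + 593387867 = 1287057561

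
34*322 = 10948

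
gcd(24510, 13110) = 570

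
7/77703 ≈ 0.0000901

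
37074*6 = 222444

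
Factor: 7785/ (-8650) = -1*2^ (-1)*3^2*5^ (-1) = -9/10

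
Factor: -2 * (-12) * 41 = 2^3 * 3^1 * 41^1 = 984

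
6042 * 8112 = 49012704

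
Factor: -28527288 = -1*2^3*3^1*1188637^1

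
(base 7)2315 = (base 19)269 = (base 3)1011022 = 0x34d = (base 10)845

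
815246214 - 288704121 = 526542093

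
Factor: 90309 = 3^1 * 30103^1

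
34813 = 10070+24743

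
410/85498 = 205/42749 ≈ 0.00480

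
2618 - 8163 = -5545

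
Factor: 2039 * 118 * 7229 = 2^1 * 59^1 * 2039^1 * 7229^1 = 1739311858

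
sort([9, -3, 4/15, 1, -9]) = [-9, -3, 4/15, 1, 9]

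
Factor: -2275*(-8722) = 2^1*5^2*7^3*13^1*89^1 = 19842550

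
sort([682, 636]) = [636, 682]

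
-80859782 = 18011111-98870893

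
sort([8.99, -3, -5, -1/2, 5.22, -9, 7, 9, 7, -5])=[-9, -5, -5, -3, -1/2, 5.22, 7, 7, 8.99, 9]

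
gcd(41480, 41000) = 40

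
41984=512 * 82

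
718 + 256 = 974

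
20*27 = 540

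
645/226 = 2 + 193/226 ≈ 2.85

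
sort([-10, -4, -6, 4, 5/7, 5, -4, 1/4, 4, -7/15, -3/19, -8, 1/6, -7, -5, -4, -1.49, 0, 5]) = [-10, -8, -7, -6, -5, -4, -4, -4, -1.49, -7/15, -3/19, 0, 1/6, 1/4, 5/7, 4, 4, 5, 5]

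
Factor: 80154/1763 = 2^1*3^2*41^(-1)*43^(-1)*61^1*73^1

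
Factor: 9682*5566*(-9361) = -1*2^2*11^3*23^2*37^1*47^1*103^1 = -504464402332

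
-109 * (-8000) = 872000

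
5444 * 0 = 0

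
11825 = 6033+5792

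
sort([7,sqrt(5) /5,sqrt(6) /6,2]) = [sqrt(6) /6,sqrt(5) /5,2,7]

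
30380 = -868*(-35) 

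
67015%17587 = 14254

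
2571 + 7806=10377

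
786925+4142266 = 4929191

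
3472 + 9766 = 13238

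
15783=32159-16376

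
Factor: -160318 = -1 * 2^1 * 71^1 * 1129^1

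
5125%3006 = 2119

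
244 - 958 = -714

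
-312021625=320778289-632799914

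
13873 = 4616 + 9257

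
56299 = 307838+-251539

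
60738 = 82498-21760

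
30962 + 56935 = 87897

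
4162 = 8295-4133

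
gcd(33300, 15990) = 30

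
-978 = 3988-4966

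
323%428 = 323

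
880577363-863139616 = 17437747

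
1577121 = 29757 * 53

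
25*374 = 9350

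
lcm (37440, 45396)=3631680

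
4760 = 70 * 68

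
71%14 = 1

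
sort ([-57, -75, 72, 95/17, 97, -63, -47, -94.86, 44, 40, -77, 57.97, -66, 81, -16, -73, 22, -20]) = [-94.86, -77, -75, -73, -66, -63, -57, -47, -20, -16, 95/17, 22, 40, 44, 57.97, 72, 81, 97]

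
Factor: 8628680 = 2^3*5^1*23^1*83^1*113^1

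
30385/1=30385=30385.00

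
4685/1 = 4685 = 4685.00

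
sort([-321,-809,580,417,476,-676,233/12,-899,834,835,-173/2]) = [-899,-809,-676,-321,-173/2,233/12,417,476,580,834,835]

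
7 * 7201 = 50407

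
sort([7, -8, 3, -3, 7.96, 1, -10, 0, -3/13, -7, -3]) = [-10, -8, -7, -3, -3, -3/13, 0, 1, 3, 7, 7.96]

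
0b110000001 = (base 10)385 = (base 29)d8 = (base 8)601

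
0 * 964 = 0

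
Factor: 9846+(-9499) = 347^1 = 347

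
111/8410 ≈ 0.0132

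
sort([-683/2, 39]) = [-683/2, 39]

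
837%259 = 60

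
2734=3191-457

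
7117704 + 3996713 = 11114417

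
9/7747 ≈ 0.00116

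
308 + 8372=8680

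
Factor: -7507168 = -1 * 2^5 * 234599^1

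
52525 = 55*955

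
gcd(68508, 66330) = 198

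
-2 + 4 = 2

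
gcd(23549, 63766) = 1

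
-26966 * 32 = -862912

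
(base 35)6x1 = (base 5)233011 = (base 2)10000100111010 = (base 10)8506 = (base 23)g1j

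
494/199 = 2 + 96/199 ≈ 2.48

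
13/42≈0.310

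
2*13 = 26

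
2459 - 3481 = -1022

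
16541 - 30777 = -14236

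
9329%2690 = 1259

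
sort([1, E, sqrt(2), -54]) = [-54, 1, sqrt(2), E]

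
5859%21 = 0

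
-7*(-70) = 490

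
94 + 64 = 158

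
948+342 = 1290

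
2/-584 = -1/292 ≈ -0.00342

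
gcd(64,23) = 1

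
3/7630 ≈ 0.000393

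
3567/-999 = -1189/333 ≈ -3.57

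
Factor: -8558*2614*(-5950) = 2^3*5^2*7^1*11^1*17^1*389^1*1307^1 = 133105141400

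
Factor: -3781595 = -1*5^1*756319^1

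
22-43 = -21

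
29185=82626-53441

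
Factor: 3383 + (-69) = 2^1*1657^1 = 3314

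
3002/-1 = -3002 = -3002.00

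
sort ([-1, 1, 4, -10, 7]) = [-10, -1, 1, 4, 7]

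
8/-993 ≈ -0.00806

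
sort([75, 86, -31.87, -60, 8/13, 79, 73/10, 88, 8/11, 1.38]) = [-60, -31.87, 8/13, 8/11, 1.38, 73/10, 75, 79, 86, 88]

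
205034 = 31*6614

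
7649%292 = 57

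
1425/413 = 3 + 186/413 ≈ 3.45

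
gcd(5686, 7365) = 1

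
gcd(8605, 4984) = 1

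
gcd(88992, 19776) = 9888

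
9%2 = 1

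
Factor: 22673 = 7^1 * 41^1 * 79^1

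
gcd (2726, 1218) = 58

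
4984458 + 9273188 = 14257646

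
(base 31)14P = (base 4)101112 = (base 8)2126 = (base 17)3E5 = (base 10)1110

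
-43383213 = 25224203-68607416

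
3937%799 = 741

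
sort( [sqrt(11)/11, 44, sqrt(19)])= [sqrt(11)/11, sqrt(19), 44]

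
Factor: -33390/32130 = -1*3^(-1)*17^(-1)*53^1 = -53/51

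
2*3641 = 7282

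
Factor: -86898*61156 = -1*2^3*3^1*7^1*2069^1*15289^1 = -5314334088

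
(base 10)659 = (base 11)54a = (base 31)l8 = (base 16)293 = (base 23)15f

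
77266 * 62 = 4790492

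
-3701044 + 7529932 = 3828888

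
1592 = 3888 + -2296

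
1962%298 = 174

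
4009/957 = 4 + 181/957 ≈ 4.19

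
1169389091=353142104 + 816246987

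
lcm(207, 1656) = 1656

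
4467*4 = 17868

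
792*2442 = 1934064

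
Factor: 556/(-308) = -1 * 7^(-1) * 11^(-1) * 139^1 = -139/77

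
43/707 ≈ 0.0608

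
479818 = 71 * 6758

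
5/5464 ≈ 0.000915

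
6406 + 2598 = 9004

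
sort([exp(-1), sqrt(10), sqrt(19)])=[exp(-1), sqrt(10), sqrt(19)]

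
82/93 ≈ 0.882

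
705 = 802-97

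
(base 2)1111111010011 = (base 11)6137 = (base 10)8147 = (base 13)3929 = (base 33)7ft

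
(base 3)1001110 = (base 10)768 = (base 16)300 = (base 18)26c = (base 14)3cc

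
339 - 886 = -547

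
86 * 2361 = 203046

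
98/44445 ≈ 0.00220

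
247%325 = 247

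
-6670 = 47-6717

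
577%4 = 1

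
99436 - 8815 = 90621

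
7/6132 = 1/876 ≈ 0.00114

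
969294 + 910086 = 1879380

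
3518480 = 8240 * 427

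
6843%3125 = 593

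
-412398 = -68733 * 6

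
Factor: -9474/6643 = -1 * 2^1 * 3^1 * 7^(-1) * 13^(-1) * 73^(-1) * 1579^1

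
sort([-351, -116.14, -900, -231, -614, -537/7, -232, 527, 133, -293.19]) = [-900, -614, -351, -293.19, -232, -231, -116.14, -537/7, 133, 527]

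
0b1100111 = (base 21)4j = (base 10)103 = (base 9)124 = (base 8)147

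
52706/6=26353/3 ≈ 8784.33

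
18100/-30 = -1810/3 ≈ -603.33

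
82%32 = 18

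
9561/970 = 9 + 831/970 ≈ 9.86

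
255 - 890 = -635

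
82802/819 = 101+83/819≈101.10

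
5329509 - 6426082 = -1096573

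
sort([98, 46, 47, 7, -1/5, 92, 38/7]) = [-1/5, 38/7, 7, 46, 47, 92, 98]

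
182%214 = 182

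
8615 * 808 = 6960920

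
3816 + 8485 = 12301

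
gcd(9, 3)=3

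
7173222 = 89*80598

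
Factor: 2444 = 2^2*13^1*47^1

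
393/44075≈0.00892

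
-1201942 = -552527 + -649415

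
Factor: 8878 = 2^1*23^1*193^1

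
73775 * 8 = 590200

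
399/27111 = 19/1291 ≈ 0.0147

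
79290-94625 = -15335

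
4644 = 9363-4719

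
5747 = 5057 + 690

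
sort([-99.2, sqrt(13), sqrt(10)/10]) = [-99.2, sqrt(10)/10, sqrt(13)]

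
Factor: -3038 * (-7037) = 2^1 * 7^2 * 31^2 * 227^1 = 21378406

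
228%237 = 228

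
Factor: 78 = 2^1 * 3^1 * 13^1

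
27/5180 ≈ 0.00521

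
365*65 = 23725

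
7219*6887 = 49717253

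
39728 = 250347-210619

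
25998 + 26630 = 52628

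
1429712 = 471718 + 957994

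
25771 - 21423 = 4348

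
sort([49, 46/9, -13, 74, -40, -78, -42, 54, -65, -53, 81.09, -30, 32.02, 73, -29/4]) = [-78, -65, -53, -42, -40, -30, -13, -29/4, 46/9, 32.02, 49, 54, 73, 74, 81.09]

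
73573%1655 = 753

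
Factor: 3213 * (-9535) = -1 * 3^3 * 5^1 * 7^1 * 17^1 * 1907^1 = -30635955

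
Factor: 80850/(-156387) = -1*2^1*5^2*7^1*677^(-1) = -350/677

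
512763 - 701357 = -188594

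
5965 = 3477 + 2488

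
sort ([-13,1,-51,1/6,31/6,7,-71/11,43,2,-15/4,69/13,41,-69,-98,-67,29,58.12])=[-98,-69,-67,-51,-13,-71/11,-15/4,1/6,1,2,31/6,69/13,7,29,41,43,58.12]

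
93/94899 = 31/31633 ≈ 0.000980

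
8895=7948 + 947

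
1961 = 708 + 1253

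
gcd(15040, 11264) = 64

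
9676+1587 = 11263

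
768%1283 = 768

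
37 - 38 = -1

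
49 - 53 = -4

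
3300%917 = 549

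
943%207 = 115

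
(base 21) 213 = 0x38a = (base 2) 1110001010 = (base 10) 906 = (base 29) 127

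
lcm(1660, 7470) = 14940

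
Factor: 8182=2^1 * 4091^1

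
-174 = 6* (-29) 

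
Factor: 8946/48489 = 2^1*3^1*71^1*2309^(-1) = 426/2309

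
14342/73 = 196 + 34/73≈196.47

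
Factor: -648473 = -1*7^1*92639^1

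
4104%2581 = 1523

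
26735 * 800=21388000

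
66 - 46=20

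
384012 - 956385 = -572373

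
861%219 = 204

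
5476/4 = 1369 = 1369.00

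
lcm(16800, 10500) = 84000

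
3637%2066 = 1571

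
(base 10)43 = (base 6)111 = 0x2b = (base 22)1l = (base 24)1j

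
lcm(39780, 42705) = 2903940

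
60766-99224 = -38458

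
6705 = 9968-3263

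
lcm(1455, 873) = 4365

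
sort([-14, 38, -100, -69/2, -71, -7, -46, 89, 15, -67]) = [-100, -71, -67, -46, -69/2, -14, -7, 15, 38, 89]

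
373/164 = 2 + 45/164 ≈ 2.27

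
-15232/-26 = 585 + 11/13 ≈ 585.85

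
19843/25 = 793 + 18/25 = 793.72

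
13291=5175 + 8116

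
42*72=3024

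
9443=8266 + 1177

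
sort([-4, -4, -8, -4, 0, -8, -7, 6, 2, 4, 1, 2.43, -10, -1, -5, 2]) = [-10, -8, -8, -7, -5, -4, -4, -4, -1, 0, 1, 2, 2, 2.43, 4, 6]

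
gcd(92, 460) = 92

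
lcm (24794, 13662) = 669438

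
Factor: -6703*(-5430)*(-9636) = -1*2^3*3^2*5^1*11^1*73^1*181^1*6703^1 = -350724286440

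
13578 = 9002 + 4576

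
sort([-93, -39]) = [-93, -39]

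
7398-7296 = 102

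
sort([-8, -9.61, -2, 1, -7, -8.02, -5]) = [-9.61, -8.02, -8, -7, -5, -2, 1]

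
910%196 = 126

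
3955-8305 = -4350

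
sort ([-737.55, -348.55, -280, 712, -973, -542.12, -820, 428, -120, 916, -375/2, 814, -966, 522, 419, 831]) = [-973, -966, -820, -737.55, -542.12, -348.55, -280, -375/2, -120, 419, 428, 522, 712, 814, 831, 916]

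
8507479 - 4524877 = 3982602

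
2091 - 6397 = -4306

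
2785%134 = 105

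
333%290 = 43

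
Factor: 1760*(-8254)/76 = -1*2^4*5^1*11^1*19^(-1)*4127^1 = -3631760/19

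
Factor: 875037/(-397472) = -1 * 2^(-5) * 3^1 * 31^1 * 97^2 * 12421^(-1)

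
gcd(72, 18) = 18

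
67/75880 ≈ 0.000883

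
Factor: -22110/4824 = -1 * 2^ (-2) * 3^ (-1) * 5^1 * 11^1 = -55/12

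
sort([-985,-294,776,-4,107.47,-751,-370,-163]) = [-985,-751,-370,-294,-163,-4,107.47,776]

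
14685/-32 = -458 - 29/32 ≈ -458.91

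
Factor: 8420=2^2*5^1*421^1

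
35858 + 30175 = 66033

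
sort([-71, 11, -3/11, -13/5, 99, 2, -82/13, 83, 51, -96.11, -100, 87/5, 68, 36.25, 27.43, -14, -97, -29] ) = [-100, -97, -96.11, -71, -29, -14, -82/13, -13/5, -3/11, 2, 11, 87/5, 27.43, 36.25, 51, 68, 83, 99] 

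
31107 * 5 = 155535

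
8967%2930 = 177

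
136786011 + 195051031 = 331837042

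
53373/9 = 5930 + 1/3 ≈ 5930.33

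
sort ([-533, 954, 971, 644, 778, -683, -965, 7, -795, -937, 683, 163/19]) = [-965, -937, -795, -683, -533, 7, 163/19, 644, 683, 778, 954, 971]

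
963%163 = 148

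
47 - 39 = 8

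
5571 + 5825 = 11396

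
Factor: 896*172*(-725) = -1*2^9*5^2*7^1*29^1*43^1 = -111731200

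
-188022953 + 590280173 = 402257220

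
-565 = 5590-6155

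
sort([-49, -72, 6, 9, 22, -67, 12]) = [-72, -67, -49, 6, 9, 12, 22]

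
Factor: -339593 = -1*71^1*4783^1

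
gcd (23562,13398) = 462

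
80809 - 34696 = 46113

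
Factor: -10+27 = 17^1 = 17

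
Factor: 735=3^1*5^1*7^2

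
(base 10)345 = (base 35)9u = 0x159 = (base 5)2340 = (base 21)g9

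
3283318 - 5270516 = -1987198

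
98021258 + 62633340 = 160654598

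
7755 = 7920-165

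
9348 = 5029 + 4319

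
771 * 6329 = 4879659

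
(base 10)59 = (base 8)73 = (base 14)43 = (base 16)3b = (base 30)1t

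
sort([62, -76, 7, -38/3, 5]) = [-76, -38/3, 5, 7, 62]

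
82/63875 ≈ 0.00128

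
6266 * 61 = 382226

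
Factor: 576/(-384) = -1 * 2^(-1) * 3^1 = -3/2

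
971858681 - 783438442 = 188420239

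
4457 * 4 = 17828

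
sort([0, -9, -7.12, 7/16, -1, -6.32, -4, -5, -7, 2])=[-9, -7.12, -7, -6.32, -5, -4, -1, 0, 7/16, 2]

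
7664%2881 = 1902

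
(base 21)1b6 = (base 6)3050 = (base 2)1010100110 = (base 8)1246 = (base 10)678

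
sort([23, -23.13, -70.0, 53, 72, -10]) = [-70.0, -23.13, -10, 23, 53, 72]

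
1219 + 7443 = 8662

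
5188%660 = 568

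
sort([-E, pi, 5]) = [-E, pi, 5]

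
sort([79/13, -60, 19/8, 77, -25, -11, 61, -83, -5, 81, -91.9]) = [-91.9, -83, -60, -25, -11, -5, 19/8, 79/13, 61, 77, 81]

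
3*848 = 2544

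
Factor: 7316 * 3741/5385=2^2 * 5^(-1) * 29^1 * 31^1 * 43^1 * 59^1 * 359^(-1)=9123052/1795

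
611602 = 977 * 626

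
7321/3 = 2440+1/3 ≈ 2440.33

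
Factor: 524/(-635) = -1*2^2*5^(-1)*127^(-1)*131^1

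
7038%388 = 54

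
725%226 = 47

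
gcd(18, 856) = 2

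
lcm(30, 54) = 270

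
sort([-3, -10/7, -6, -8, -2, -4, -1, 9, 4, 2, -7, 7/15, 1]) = [-8, -7, -6, -4, -3, -2, -10/7, -1, 7/15, 1, 2, 4, 9]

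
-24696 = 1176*(-21)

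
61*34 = 2074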